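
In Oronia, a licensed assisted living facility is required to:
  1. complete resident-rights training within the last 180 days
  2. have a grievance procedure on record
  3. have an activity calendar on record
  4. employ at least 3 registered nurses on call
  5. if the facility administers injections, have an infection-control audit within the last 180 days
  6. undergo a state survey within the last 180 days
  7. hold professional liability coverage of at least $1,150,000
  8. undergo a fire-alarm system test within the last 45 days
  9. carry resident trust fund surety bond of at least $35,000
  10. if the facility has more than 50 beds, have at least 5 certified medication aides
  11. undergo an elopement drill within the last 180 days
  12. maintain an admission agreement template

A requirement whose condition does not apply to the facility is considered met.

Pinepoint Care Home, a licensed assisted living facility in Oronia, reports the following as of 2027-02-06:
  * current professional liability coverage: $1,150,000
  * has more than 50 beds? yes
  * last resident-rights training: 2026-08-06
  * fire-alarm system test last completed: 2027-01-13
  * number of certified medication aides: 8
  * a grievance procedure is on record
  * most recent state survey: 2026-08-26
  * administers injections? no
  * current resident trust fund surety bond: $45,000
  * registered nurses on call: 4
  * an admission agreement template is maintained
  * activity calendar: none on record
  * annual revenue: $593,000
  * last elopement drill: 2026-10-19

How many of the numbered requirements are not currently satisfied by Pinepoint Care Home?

1. resident-rights training 184 days ago vs limit 180 → not met
2. grievance procedure present → met
3. activity calendar absent → not met
4. registered nurses on call 4 ≥ 3 → met
5. condition 'administers injections' does not hold → requirement n/a → met
6. state survey 164 days ago vs limit 180 → met
7. professional liability coverage $1,150,000 ≥ $1,150,000 → met
8. fire-alarm system test 24 days ago vs limit 45 → met
9. resident trust fund surety bond $45,000 ≥ $35,000 → met
10. condition 'has more than 50 beds' holds; certified medication aides 8 ≥ 5 → met
11. elopement drill 110 days ago vs limit 180 → met
12. admission agreement template present → met
Not met: 2 of 12

2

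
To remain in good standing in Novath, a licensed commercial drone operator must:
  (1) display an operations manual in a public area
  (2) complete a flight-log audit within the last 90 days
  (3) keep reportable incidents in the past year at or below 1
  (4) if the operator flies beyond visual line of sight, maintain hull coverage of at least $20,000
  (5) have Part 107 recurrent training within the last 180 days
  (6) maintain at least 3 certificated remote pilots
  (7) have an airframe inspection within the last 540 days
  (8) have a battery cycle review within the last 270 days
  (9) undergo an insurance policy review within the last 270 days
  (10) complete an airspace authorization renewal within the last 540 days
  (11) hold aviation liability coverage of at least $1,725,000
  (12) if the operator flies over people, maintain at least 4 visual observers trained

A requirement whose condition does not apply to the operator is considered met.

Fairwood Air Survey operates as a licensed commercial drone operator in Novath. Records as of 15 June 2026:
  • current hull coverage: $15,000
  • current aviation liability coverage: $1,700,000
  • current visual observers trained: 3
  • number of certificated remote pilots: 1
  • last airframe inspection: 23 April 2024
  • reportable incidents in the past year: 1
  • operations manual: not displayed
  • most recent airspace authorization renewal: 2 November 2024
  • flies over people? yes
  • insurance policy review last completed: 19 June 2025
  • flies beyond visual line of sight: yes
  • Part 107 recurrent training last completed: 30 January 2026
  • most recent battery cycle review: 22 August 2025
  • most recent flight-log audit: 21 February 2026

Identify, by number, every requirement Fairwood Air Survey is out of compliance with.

1. operations manual absent → not met
2. flight-log audit 114 days ago vs limit 90 → not met
3. reportable incidents in the past year 1 ≤ 1 → met
4. condition 'flies beyond visual line of sight' holds; hull coverage $15,000 < $20,000 → not met
5. Part 107 recurrent training 136 days ago vs limit 180 → met
6. certificated remote pilots 1 < 3 → not met
7. airframe inspection 783 days ago vs limit 540 → not met
8. battery cycle review 297 days ago vs limit 270 → not met
9. insurance policy review 361 days ago vs limit 270 → not met
10. airspace authorization renewal 590 days ago vs limit 540 → not met
11. aviation liability coverage $1,700,000 < $1,725,000 → not met
12. condition 'flies over people' holds; visual observers trained 3 < 4 → not met
Not met: 1, 2, 4, 6, 7, 8, 9, 10, 11, 12

1, 2, 4, 6, 7, 8, 9, 10, 11, 12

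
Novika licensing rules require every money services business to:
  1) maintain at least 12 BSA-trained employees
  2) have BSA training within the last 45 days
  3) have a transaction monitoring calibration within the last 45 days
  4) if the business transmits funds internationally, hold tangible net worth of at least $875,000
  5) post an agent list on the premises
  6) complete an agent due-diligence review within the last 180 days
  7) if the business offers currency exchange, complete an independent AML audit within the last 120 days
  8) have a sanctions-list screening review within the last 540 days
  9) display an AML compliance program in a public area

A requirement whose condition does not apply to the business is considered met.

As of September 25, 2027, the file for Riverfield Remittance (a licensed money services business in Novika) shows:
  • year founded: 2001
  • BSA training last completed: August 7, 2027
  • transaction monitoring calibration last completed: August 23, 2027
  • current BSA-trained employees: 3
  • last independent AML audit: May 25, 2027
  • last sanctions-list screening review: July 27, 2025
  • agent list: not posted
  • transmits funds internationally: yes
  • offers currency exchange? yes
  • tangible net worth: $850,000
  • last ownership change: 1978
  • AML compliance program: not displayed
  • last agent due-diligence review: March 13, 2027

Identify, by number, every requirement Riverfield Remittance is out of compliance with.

1, 2, 4, 5, 6, 7, 8, 9

1. BSA-trained employees 3 < 12 → not met
2. BSA training 49 days ago vs limit 45 → not met
3. transaction monitoring calibration 33 days ago vs limit 45 → met
4. condition 'transmits funds internationally' holds; tangible net worth $850,000 < $875,000 → not met
5. agent list absent → not met
6. agent due-diligence review 196 days ago vs limit 180 → not met
7. condition 'offers currency exchange' holds; independent AML audit 123 days ago vs limit 120 → not met
8. sanctions-list screening review 790 days ago vs limit 540 → not met
9. AML compliance program absent → not met
Not met: 1, 2, 4, 5, 6, 7, 8, 9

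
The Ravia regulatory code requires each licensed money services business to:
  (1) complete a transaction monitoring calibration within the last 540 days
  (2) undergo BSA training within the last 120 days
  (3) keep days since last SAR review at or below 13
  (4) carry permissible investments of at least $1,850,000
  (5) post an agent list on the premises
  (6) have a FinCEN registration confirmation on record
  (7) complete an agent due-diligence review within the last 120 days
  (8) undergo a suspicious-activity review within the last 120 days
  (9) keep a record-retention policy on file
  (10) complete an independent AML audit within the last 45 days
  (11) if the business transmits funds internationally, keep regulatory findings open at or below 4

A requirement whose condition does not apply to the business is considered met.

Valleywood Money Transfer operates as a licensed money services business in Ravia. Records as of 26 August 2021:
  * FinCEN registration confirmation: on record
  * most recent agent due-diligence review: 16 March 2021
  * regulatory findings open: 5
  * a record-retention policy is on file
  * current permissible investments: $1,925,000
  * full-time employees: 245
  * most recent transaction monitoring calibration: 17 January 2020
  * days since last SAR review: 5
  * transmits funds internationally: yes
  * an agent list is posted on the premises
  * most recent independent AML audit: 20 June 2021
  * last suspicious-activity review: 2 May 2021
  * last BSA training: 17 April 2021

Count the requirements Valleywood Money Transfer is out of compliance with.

1. transaction monitoring calibration 587 days ago vs limit 540 → not met
2. BSA training 131 days ago vs limit 120 → not met
3. days since last SAR review 5 ≤ 13 → met
4. permissible investments $1,925,000 ≥ $1,850,000 → met
5. agent list present → met
6. FinCEN registration confirmation present → met
7. agent due-diligence review 163 days ago vs limit 120 → not met
8. suspicious-activity review 116 days ago vs limit 120 → met
9. record-retention policy present → met
10. independent AML audit 67 days ago vs limit 45 → not met
11. condition 'transmits funds internationally' holds; regulatory findings open 5 > 4 → not met
Not met: 5 of 11

5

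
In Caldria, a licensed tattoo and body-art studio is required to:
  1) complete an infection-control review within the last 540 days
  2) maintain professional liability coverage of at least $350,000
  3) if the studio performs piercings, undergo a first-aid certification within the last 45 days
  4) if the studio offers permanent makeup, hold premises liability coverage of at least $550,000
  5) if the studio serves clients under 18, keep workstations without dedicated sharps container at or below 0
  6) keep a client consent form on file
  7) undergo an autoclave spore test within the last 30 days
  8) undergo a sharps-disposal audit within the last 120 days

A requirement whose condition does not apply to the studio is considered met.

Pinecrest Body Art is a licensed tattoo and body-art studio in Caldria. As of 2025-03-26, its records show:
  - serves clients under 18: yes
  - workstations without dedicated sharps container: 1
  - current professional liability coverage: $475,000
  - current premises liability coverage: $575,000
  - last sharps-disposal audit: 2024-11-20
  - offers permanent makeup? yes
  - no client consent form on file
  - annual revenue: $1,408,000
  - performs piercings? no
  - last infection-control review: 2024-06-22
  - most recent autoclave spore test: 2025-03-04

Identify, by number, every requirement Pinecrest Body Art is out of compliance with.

5, 6, 8

1. infection-control review 277 days ago vs limit 540 → met
2. professional liability coverage $475,000 ≥ $350,000 → met
3. condition 'performs piercings' does not hold → requirement n/a → met
4. condition 'offers permanent makeup' holds; premises liability coverage $575,000 ≥ $550,000 → met
5. condition 'serves clients under 18' holds; workstations without dedicated sharps container 1 > 0 → not met
6. client consent form absent → not met
7. autoclave spore test 22 days ago vs limit 30 → met
8. sharps-disposal audit 126 days ago vs limit 120 → not met
Not met: 5, 6, 8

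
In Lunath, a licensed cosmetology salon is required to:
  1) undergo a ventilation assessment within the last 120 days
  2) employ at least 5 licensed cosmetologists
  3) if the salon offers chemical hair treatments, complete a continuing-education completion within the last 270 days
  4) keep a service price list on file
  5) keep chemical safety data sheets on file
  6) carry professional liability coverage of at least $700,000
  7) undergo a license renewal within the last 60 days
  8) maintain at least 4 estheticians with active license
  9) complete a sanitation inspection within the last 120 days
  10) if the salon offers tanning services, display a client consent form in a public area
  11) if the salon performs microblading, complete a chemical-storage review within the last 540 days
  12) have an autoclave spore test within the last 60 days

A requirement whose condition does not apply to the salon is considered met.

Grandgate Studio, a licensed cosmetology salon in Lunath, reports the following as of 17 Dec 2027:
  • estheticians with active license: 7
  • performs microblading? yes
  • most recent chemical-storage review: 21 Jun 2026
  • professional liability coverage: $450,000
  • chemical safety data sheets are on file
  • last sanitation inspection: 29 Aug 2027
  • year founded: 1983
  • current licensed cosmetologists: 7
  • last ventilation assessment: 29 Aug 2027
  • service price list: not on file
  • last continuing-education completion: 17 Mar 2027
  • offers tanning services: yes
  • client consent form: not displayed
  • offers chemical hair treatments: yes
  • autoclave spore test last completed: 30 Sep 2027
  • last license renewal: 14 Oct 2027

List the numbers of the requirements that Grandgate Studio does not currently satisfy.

1. ventilation assessment 110 days ago vs limit 120 → met
2. licensed cosmetologists 7 ≥ 5 → met
3. condition 'offers chemical hair treatments' holds; continuing-education completion 275 days ago vs limit 270 → not met
4. service price list absent → not met
5. chemical safety data sheets present → met
6. professional liability coverage $450,000 < $700,000 → not met
7. license renewal 64 days ago vs limit 60 → not met
8. estheticians with active license 7 ≥ 4 → met
9. sanitation inspection 110 days ago vs limit 120 → met
10. condition 'offers tanning services' holds; client consent form absent → not met
11. condition 'performs microblading' holds; chemical-storage review 544 days ago vs limit 540 → not met
12. autoclave spore test 78 days ago vs limit 60 → not met
Not met: 3, 4, 6, 7, 10, 11, 12

3, 4, 6, 7, 10, 11, 12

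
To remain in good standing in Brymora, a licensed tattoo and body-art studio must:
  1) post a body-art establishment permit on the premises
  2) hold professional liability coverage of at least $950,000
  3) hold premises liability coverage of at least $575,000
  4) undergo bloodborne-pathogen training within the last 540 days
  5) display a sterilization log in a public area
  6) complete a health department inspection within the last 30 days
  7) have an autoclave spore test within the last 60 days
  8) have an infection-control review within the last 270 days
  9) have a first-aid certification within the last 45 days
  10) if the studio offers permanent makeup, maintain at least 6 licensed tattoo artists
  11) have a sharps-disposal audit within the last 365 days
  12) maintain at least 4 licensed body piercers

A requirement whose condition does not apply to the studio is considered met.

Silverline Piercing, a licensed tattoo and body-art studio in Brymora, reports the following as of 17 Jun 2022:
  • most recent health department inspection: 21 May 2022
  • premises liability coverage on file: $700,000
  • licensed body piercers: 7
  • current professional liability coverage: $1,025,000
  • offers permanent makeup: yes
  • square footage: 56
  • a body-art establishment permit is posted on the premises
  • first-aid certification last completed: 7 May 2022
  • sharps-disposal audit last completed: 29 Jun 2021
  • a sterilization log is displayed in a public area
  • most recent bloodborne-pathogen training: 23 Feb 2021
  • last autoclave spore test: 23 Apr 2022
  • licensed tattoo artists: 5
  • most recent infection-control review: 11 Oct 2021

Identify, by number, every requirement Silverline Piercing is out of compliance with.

10

1. body-art establishment permit present → met
2. professional liability coverage $1,025,000 ≥ $950,000 → met
3. premises liability coverage $700,000 ≥ $575,000 → met
4. bloodborne-pathogen training 479 days ago vs limit 540 → met
5. sterilization log present → met
6. health department inspection 27 days ago vs limit 30 → met
7. autoclave spore test 55 days ago vs limit 60 → met
8. infection-control review 249 days ago vs limit 270 → met
9. first-aid certification 41 days ago vs limit 45 → met
10. condition 'offers permanent makeup' holds; licensed tattoo artists 5 < 6 → not met
11. sharps-disposal audit 353 days ago vs limit 365 → met
12. licensed body piercers 7 ≥ 4 → met
Not met: 10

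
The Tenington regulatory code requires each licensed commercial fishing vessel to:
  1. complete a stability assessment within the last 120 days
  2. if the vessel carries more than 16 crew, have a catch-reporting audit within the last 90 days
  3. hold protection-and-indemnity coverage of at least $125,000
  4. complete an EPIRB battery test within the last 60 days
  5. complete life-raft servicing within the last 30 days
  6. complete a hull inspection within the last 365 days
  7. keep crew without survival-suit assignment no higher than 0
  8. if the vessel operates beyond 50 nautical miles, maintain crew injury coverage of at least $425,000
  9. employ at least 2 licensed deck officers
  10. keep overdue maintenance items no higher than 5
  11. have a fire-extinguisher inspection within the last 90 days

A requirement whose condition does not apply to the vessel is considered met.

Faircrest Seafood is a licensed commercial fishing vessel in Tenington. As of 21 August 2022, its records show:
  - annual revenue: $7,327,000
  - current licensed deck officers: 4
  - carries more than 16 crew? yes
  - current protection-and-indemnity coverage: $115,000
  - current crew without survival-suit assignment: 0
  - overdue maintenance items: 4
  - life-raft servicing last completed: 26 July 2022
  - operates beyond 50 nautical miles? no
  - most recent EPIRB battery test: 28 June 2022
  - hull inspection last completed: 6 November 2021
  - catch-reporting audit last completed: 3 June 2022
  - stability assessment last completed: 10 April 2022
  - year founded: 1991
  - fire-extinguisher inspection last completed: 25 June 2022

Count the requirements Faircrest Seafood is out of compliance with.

2

1. stability assessment 133 days ago vs limit 120 → not met
2. condition 'carries more than 16 crew' holds; catch-reporting audit 79 days ago vs limit 90 → met
3. protection-and-indemnity coverage $115,000 < $125,000 → not met
4. EPIRB battery test 54 days ago vs limit 60 → met
5. life-raft servicing 26 days ago vs limit 30 → met
6. hull inspection 288 days ago vs limit 365 → met
7. crew without survival-suit assignment 0 ≤ 0 → met
8. condition 'operates beyond 50 nautical miles' does not hold → requirement n/a → met
9. licensed deck officers 4 ≥ 2 → met
10. overdue maintenance items 4 ≤ 5 → met
11. fire-extinguisher inspection 57 days ago vs limit 90 → met
Not met: 2 of 11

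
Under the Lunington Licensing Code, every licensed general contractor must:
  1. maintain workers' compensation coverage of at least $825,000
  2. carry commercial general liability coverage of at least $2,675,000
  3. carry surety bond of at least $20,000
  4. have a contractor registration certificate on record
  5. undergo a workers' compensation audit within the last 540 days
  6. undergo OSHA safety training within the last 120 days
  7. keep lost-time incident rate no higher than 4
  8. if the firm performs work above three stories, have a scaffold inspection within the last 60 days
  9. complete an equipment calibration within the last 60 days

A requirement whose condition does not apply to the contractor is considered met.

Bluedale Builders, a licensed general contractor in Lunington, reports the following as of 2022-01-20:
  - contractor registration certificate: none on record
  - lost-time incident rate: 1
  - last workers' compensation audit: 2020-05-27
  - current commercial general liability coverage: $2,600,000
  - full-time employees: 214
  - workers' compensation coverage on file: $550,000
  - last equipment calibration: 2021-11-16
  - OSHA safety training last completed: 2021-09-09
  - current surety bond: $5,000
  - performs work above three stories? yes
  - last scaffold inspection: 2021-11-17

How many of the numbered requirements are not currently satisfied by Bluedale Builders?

1. workers' compensation coverage $550,000 < $825,000 → not met
2. commercial general liability coverage $2,600,000 < $2,675,000 → not met
3. surety bond $5,000 < $20,000 → not met
4. contractor registration certificate absent → not met
5. workers' compensation audit 603 days ago vs limit 540 → not met
6. OSHA safety training 133 days ago vs limit 120 → not met
7. lost-time incident rate 1 ≤ 4 → met
8. condition 'performs work above three stories' holds; scaffold inspection 64 days ago vs limit 60 → not met
9. equipment calibration 65 days ago vs limit 60 → not met
Not met: 8 of 9

8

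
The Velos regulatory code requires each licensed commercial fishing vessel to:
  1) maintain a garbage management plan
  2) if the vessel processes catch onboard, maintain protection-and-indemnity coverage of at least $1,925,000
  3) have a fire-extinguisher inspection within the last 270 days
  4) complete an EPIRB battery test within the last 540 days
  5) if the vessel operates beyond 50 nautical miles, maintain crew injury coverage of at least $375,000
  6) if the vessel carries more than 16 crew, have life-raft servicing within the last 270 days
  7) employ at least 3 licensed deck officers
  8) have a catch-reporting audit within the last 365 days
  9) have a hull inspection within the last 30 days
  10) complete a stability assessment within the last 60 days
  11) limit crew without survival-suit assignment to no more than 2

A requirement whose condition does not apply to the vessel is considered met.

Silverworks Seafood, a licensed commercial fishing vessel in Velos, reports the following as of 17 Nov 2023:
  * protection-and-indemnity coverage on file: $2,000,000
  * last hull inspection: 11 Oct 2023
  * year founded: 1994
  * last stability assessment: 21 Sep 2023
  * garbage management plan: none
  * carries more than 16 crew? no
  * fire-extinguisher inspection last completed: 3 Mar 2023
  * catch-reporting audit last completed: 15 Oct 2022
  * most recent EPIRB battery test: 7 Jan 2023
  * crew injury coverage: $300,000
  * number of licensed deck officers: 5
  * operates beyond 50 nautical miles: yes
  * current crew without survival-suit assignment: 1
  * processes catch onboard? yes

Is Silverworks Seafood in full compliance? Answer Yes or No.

No

1. garbage management plan absent → not met
2. condition 'processes catch onboard' holds; protection-and-indemnity coverage $2,000,000 ≥ $1,925,000 → met
3. fire-extinguisher inspection 259 days ago vs limit 270 → met
4. EPIRB battery test 314 days ago vs limit 540 → met
5. condition 'operates beyond 50 nautical miles' holds; crew injury coverage $300,000 < $375,000 → not met
6. condition 'carries more than 16 crew' does not hold → requirement n/a → met
7. licensed deck officers 5 ≥ 3 → met
8. catch-reporting audit 398 days ago vs limit 365 → not met
9. hull inspection 37 days ago vs limit 30 → not met
10. stability assessment 57 days ago vs limit 60 → met
11. crew without survival-suit assignment 1 ≤ 2 → met
Not met: 1, 5, 8, 9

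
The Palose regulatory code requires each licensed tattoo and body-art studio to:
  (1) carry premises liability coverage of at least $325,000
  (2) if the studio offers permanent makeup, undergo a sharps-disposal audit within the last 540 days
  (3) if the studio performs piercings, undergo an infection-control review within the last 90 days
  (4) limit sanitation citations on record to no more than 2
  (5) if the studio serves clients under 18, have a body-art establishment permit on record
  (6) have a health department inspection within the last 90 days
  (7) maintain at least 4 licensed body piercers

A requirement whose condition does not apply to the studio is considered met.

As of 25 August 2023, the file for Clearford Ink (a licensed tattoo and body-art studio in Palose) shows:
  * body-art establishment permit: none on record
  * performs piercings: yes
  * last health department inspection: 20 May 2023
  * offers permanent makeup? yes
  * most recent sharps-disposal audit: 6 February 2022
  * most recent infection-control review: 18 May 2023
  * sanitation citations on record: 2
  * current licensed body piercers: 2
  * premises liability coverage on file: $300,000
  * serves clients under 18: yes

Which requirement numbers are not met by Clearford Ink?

1, 2, 3, 5, 6, 7

1. premises liability coverage $300,000 < $325,000 → not met
2. condition 'offers permanent makeup' holds; sharps-disposal audit 565 days ago vs limit 540 → not met
3. condition 'performs piercings' holds; infection-control review 99 days ago vs limit 90 → not met
4. sanitation citations on record 2 ≤ 2 → met
5. condition 'serves clients under 18' holds; body-art establishment permit absent → not met
6. health department inspection 97 days ago vs limit 90 → not met
7. licensed body piercers 2 < 4 → not met
Not met: 1, 2, 3, 5, 6, 7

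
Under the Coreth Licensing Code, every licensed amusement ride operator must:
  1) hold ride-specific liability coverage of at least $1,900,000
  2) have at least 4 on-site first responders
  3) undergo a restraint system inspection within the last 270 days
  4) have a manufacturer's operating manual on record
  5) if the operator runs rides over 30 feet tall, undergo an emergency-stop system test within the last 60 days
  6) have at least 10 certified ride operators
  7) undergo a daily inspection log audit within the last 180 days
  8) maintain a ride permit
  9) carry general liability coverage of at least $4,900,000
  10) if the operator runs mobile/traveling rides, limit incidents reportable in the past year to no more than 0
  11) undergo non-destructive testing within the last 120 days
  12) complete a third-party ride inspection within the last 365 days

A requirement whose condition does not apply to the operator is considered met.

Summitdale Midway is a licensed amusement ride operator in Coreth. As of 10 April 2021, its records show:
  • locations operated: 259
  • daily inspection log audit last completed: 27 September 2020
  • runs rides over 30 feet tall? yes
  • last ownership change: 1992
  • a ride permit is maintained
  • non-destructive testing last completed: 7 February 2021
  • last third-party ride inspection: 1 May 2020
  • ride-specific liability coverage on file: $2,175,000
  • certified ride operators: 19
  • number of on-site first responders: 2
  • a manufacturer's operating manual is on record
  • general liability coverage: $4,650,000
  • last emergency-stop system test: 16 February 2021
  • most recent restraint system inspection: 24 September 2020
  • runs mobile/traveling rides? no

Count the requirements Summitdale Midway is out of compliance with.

1. ride-specific liability coverage $2,175,000 ≥ $1,900,000 → met
2. on-site first responders 2 < 4 → not met
3. restraint system inspection 198 days ago vs limit 270 → met
4. manufacturer's operating manual present → met
5. condition 'runs rides over 30 feet tall' holds; emergency-stop system test 53 days ago vs limit 60 → met
6. certified ride operators 19 ≥ 10 → met
7. daily inspection log audit 195 days ago vs limit 180 → not met
8. ride permit present → met
9. general liability coverage $4,650,000 < $4,900,000 → not met
10. condition 'runs mobile/traveling rides' does not hold → requirement n/a → met
11. non-destructive testing 62 days ago vs limit 120 → met
12. third-party ride inspection 344 days ago vs limit 365 → met
Not met: 3 of 12

3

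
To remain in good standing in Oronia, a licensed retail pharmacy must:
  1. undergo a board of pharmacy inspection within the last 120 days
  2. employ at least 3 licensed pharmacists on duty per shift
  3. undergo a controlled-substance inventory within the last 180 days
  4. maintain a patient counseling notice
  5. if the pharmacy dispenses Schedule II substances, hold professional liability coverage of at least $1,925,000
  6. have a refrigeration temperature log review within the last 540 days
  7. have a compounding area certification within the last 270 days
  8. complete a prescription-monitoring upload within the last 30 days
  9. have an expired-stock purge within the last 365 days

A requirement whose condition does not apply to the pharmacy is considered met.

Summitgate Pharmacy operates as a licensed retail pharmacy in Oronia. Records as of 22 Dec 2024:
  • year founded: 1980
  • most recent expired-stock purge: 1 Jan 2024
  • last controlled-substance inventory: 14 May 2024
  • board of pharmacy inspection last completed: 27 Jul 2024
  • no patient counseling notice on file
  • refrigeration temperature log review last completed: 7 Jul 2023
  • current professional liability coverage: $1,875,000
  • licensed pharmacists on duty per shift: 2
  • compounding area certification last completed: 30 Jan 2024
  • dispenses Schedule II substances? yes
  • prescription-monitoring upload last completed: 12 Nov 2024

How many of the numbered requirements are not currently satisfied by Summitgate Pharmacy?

1. board of pharmacy inspection 148 days ago vs limit 120 → not met
2. licensed pharmacists on duty per shift 2 < 3 → not met
3. controlled-substance inventory 222 days ago vs limit 180 → not met
4. patient counseling notice absent → not met
5. condition 'dispenses Schedule II substances' holds; professional liability coverage $1,875,000 < $1,925,000 → not met
6. refrigeration temperature log review 534 days ago vs limit 540 → met
7. compounding area certification 327 days ago vs limit 270 → not met
8. prescription-monitoring upload 40 days ago vs limit 30 → not met
9. expired-stock purge 356 days ago vs limit 365 → met
Not met: 7 of 9

7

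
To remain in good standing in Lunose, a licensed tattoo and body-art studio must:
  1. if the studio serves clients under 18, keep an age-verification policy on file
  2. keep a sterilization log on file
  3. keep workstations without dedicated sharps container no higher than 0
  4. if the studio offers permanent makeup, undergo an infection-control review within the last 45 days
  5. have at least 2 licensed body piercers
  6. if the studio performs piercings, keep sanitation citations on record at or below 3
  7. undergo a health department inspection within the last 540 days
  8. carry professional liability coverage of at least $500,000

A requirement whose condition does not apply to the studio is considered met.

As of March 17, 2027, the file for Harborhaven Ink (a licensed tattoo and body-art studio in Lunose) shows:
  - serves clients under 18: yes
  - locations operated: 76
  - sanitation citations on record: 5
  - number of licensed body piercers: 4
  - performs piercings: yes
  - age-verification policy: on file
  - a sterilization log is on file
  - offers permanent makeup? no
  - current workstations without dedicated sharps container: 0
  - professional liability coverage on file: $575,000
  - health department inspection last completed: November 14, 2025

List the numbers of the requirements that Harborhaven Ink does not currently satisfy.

6

1. condition 'serves clients under 18' holds; age-verification policy present → met
2. sterilization log present → met
3. workstations without dedicated sharps container 0 ≤ 0 → met
4. condition 'offers permanent makeup' does not hold → requirement n/a → met
5. licensed body piercers 4 ≥ 2 → met
6. condition 'performs piercings' holds; sanitation citations on record 5 > 3 → not met
7. health department inspection 488 days ago vs limit 540 → met
8. professional liability coverage $575,000 ≥ $500,000 → met
Not met: 6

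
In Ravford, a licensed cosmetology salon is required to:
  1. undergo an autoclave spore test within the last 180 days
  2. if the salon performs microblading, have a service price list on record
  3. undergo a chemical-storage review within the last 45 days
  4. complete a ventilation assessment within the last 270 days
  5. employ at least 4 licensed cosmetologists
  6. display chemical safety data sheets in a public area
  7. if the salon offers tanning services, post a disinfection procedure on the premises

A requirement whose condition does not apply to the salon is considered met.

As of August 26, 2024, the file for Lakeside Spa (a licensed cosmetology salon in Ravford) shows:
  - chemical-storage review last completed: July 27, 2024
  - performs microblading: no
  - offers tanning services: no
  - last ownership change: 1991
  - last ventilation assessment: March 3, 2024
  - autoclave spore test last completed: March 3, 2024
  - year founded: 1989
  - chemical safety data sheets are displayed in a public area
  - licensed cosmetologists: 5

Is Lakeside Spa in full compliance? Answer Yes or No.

1. autoclave spore test 176 days ago vs limit 180 → met
2. condition 'performs microblading' does not hold → requirement n/a → met
3. chemical-storage review 30 days ago vs limit 45 → met
4. ventilation assessment 176 days ago vs limit 270 → met
5. licensed cosmetologists 5 ≥ 4 → met
6. chemical safety data sheets present → met
7. condition 'offers tanning services' does not hold → requirement n/a → met
All met.

Yes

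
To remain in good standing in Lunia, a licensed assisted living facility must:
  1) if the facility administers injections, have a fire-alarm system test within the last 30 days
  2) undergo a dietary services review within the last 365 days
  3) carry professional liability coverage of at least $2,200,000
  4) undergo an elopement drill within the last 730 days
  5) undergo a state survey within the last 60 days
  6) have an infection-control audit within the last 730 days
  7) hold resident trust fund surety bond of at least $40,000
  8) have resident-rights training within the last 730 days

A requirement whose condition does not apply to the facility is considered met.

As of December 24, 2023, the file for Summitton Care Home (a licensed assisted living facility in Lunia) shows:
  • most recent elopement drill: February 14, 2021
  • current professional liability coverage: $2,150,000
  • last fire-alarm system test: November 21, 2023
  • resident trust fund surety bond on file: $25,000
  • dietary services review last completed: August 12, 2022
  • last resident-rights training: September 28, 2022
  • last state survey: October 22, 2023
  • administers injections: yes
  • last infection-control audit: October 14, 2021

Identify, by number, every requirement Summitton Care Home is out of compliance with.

1, 2, 3, 4, 5, 6, 7

1. condition 'administers injections' holds; fire-alarm system test 33 days ago vs limit 30 → not met
2. dietary services review 499 days ago vs limit 365 → not met
3. professional liability coverage $2,150,000 < $2,200,000 → not met
4. elopement drill 1043 days ago vs limit 730 → not met
5. state survey 63 days ago vs limit 60 → not met
6. infection-control audit 801 days ago vs limit 730 → not met
7. resident trust fund surety bond $25,000 < $40,000 → not met
8. resident-rights training 452 days ago vs limit 730 → met
Not met: 1, 2, 3, 4, 5, 6, 7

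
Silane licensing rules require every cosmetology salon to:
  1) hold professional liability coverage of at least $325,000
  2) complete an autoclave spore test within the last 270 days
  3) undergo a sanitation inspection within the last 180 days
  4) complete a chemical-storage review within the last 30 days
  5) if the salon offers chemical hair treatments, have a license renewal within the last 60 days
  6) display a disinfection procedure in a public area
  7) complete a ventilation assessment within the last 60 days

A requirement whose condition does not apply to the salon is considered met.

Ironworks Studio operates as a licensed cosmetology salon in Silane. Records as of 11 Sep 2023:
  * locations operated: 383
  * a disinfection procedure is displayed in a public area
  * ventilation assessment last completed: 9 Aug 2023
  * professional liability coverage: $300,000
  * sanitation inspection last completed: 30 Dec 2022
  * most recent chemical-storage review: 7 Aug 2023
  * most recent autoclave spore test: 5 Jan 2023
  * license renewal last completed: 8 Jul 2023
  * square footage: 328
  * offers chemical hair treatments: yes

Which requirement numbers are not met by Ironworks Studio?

1. professional liability coverage $300,000 < $325,000 → not met
2. autoclave spore test 249 days ago vs limit 270 → met
3. sanitation inspection 255 days ago vs limit 180 → not met
4. chemical-storage review 35 days ago vs limit 30 → not met
5. condition 'offers chemical hair treatments' holds; license renewal 65 days ago vs limit 60 → not met
6. disinfection procedure present → met
7. ventilation assessment 33 days ago vs limit 60 → met
Not met: 1, 3, 4, 5

1, 3, 4, 5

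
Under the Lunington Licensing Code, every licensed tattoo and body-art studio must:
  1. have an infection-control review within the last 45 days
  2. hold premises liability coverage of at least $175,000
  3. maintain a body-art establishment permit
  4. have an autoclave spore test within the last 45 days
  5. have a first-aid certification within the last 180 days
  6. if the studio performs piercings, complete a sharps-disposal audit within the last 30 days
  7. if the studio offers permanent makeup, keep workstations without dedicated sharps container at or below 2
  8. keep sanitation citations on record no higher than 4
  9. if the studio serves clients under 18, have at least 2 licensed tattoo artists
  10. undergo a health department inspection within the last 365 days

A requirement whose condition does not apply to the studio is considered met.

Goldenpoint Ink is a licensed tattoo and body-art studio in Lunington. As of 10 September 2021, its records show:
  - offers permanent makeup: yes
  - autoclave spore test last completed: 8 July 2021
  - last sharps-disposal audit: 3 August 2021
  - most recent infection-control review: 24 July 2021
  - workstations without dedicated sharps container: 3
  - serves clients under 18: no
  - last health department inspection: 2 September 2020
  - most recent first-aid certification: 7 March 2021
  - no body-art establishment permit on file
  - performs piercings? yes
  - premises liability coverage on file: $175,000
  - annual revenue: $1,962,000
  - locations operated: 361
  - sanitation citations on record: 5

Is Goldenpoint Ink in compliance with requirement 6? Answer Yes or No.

No

6. condition 'performs piercings' holds; sharps-disposal audit 38 days ago vs limit 30 → not met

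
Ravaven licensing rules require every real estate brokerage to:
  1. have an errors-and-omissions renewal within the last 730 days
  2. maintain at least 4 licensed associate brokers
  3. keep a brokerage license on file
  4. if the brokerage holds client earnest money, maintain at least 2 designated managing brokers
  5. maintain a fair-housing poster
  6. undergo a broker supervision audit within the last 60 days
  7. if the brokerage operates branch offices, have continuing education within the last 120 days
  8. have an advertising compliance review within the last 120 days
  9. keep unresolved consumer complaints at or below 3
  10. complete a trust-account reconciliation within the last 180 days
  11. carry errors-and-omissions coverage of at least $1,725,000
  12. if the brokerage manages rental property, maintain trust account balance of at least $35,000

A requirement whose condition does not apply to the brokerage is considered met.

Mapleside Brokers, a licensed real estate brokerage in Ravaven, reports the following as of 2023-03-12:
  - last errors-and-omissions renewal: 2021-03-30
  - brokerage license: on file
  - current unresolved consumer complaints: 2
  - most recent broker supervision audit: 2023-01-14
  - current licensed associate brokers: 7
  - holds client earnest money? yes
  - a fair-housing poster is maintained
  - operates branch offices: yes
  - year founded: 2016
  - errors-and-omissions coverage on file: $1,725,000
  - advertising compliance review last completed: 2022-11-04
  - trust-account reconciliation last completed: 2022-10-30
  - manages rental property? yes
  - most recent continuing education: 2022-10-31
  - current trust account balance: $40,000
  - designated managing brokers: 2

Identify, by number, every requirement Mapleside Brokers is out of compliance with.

1. errors-and-omissions renewal 712 days ago vs limit 730 → met
2. licensed associate brokers 7 ≥ 4 → met
3. brokerage license present → met
4. condition 'holds client earnest money' holds; designated managing brokers 2 ≥ 2 → met
5. fair-housing poster present → met
6. broker supervision audit 57 days ago vs limit 60 → met
7. condition 'operates branch offices' holds; continuing education 132 days ago vs limit 120 → not met
8. advertising compliance review 128 days ago vs limit 120 → not met
9. unresolved consumer complaints 2 ≤ 3 → met
10. trust-account reconciliation 133 days ago vs limit 180 → met
11. errors-and-omissions coverage $1,725,000 ≥ $1,725,000 → met
12. condition 'manages rental property' holds; trust account balance $40,000 ≥ $35,000 → met
Not met: 7, 8

7, 8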